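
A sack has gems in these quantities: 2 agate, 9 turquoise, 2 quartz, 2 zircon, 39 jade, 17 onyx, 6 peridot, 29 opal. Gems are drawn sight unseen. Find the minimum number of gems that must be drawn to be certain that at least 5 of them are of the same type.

27

By the pigeonhole principle, the 8 types are the holes; the gems drawn are the pigeons.
To avoid 5 of any one type, the worst case takes at most 4 of each type, or every gem of a type that has fewer than 4.
That gives 2 + 4 + 2 + 2 + 4 + 4 + 4 + 4 = 26 gems with no type reaching 5.
The next gem forces some type to 5, so 26 + 1 = 27.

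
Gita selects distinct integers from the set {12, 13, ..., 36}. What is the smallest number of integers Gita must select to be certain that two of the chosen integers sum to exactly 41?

17

A set avoiding the sum 41 can contain at most one of each pair {x, 41−x}, plus the 7 elements whose complement lies outside the range.
The integers 21, …, 36 (16 of them) are such a set: any two sum to at least 21+22 = 43 > 41.
Any 17th integer completes one of the 9 pairs, so 17 choices force a sum of 41.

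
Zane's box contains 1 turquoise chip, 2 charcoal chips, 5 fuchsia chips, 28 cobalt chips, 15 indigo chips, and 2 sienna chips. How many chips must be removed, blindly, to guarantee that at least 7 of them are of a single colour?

23

By pigeonhole, put each drawn chip into a box by colour. The largest draw with every box below 7 takes min(count, 6) from each colour; colours with fewer than 6 contribute all they have.
Σ min(cᵢ, 6) = 1 + 2 + 5 + 6 + 6 + 2 = 22.
Draw number 22 + 1 = 23 must push one box to 7.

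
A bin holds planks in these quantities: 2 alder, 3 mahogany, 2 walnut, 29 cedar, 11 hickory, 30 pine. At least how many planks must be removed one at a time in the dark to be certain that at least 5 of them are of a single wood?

By the pigeonhole principle, the 6 woods are the holes; the planks drawn are the pigeons.
To avoid 5 of any one wood, the worst case takes at most 4 of each wood, or every plank of a wood that has fewer than 4.
That gives 2 + 3 + 2 + 4 + 4 + 4 = 19 planks with no wood reaching 5.
The next plank forces some wood to 5, so 19 + 1 = 20.

20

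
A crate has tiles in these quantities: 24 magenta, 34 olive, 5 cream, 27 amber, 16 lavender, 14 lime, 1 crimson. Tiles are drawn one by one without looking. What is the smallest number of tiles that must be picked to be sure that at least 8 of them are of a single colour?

The 7 colours are the holes; the tiles drawn are the pigeons.
To avoid 8 of any one colour, the worst case takes at most 7 of each colour, or every tile of a colour that has fewer than 7.
That gives 7 + 7 + 5 + 7 + 7 + 7 + 1 = 41 tiles with no colour reaching 8.
The next tile forces some colour to 8, so 41 + 1 = 42.

42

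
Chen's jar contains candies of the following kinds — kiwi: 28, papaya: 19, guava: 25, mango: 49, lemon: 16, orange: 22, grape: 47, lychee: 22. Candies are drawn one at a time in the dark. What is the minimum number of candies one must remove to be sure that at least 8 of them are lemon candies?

220

In the worst case for collecting lemon candies, every non-lemon candy comes out first.
There are 28 + 19 + 25 + 49 + 22 + 47 + 22 = 212 non-lemon candies altogether.
After those, each further candy must be lemon, so 212 + 8 = 220 draws guarantee 8 lemon candies.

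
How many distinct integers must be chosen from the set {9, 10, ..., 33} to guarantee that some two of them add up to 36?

Two chosen integers sum to 36 exactly when both halves of some pair {x, 36−x} with 9 ≤ x ≤ 36−x ≤ 27 are chosen — 9 such pairs.
The remaining 7 elements (those with no distinct partner in range) can never complete a 36-sum, so the worst case takes all of them and one from each pair: 7 + 9 = 16.
By pigeonhole, the 17th integer has to be the second member of some pair, so 16 + 1 = 17.

17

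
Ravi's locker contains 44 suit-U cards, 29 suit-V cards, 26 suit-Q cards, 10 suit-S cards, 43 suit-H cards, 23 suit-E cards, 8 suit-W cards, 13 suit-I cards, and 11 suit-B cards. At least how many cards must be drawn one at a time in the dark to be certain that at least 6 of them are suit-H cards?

In the worst case for collecting suit-H cards, every non-suit-H card comes out first.
There are 44 + 29 + 26 + 10 + 23 + 8 + 13 + 11 = 164 non-suit-H cards altogether.
After those, each further card must be suit-H, so 164 + 6 = 170 draws guarantee 6 suit-H cards.

170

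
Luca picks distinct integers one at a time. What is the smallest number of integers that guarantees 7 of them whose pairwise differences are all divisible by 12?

73

Integers whose pairwise differences are multiples of 12 are exactly those sharing a remainder mod 12. By pigeonhole, the 12 residue classes mod 12 are the pigeonholes.
With 72 integers one could put 6 in each residue class and have no class reach 7.
The 73rd integer pushes some class to 7, so 12·6 + 1 = 73.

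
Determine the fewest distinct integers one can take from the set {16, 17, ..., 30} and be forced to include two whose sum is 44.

Group the elements by complementary pair {x, 44−x}: {16,28}, {17,27}, {18,26}, …, giving 6 two-element pairs, the single value 22 (it cannot pair with itself since the integers are distinct), and 2 integers whose partner 44−x falls outside [16,30].
Treating each of those 9 groups as a pigeonhole, one can pick one integer per group — 9 integers — with no two summing to 44.
The 10th integer lands in an occupied pair, forcing a sum of 44.

10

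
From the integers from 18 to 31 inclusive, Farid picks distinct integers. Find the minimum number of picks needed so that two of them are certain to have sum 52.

10

Group the elements by complementary pair {x, 52−x}: {21,31}, {22,30}, {23,29}, …, giving 5 two-element pairs, the single value 26 (it cannot pair with itself since the integers are distinct), and 3 integers whose partner 52−x falls outside [18,31].
Treating each of those 9 groups as a pigeonhole, one can pick one integer per group — 9 integers — with no two summing to 52.
The 10th integer lands in an occupied pair, forcing a sum of 52.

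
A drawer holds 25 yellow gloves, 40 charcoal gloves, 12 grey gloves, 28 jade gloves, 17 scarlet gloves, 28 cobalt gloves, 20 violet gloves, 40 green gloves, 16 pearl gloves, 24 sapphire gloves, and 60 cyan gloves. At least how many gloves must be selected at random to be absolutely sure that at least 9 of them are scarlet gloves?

302

In the worst case for collecting scarlet gloves, every non-scarlet glove comes out first.
There are 25 + 40 + 12 + 28 + 28 + 20 + 40 + 16 + 24 + 60 = 293 non-scarlet gloves altogether.
After those, each further glove must be scarlet, so 293 + 9 = 302 draws guarantee 9 scarlet gloves.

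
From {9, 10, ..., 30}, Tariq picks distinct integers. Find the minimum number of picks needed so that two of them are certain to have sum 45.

Group the elements by complementary pair {x, 45−x}: {15,30}, {16,29}, {17,28}, …, giving 8 two-element pairs and 6 integers whose partner 45−x falls outside [9,30].
Pigeonhole: treating each of those 14 groups as a pigeonhole, one can pick one integer per group — 14 integers — with no two summing to 45.
The 15th integer lands in an occupied pair, forcing a sum of 45.

15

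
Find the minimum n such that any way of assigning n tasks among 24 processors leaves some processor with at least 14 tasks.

With 312 tasks one could put exactly 13 in each of the 24 processors, and no processor would reach 14.
One more task must land in a processor that already has 13, giving it 14.
So 24 × 13 + 1 = 313 tasks are required.

313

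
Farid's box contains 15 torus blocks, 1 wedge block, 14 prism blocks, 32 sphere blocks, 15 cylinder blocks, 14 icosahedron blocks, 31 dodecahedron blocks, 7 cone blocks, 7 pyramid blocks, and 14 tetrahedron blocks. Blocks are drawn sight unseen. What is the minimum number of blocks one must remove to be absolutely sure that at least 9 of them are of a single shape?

72

An adversary could hand out at most 8 blocks per shape (wedge, cone, pyramid run out sooner): 8 + 1 + 8 + 8 + 8 + 8 + 8 + 7 + 7 + 8 = 71 blocks and still no shape has 9.
One more block lands in a shape already at 8, so 72 draws are enough and 71 are not.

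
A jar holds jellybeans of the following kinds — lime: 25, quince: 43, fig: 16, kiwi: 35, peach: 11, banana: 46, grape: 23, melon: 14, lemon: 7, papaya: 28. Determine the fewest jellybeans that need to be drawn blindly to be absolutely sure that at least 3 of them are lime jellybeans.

In the worst case for collecting lime jellybeans, every non-lime jellybean comes out first.
There are 43 + 16 + 35 + 11 + 46 + 23 + 14 + 7 + 28 = 223 non-lime jellybeans altogether.
After those, each further jellybean must be lime, so 223 + 3 = 226 draws guarantee 3 lime jellybeans.

226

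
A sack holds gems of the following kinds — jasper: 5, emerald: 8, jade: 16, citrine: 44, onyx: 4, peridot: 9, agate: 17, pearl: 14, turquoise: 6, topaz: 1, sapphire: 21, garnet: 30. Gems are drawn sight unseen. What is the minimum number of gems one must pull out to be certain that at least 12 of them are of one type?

100

Pigeonhole: put each drawn gem into a box by type. The largest draw with every box below 12 takes min(count, 11) from each type; types with fewer than 11 contribute all they have.
Σ min(cᵢ, 11) = 5 + 8 + 11 + 11 + 4 + 9 + 11 + 11 + 6 + 1 + 11 + 11 = 99.
Draw number 99 + 1 = 100 must push one box to 12.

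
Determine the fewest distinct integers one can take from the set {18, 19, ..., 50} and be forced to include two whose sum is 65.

Group the elements by complementary pair {x, 65−x}: {18,47}, {19,46}, {20,45}, …, giving 15 two-element pairs and 3 integers whose partner 65−x falls outside [18,50].
Treating each of those 18 groups as a pigeonhole, one can pick one integer per group — 18 integers — with no two summing to 65.
The 19th integer lands in an occupied pair, forcing a sum of 65.

19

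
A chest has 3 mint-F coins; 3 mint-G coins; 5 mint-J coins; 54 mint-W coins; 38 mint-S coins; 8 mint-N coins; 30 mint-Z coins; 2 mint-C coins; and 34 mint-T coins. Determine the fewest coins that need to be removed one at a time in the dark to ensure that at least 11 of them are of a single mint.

By the pigeonhole principle, the 9 mints are the holes; the coins drawn are the pigeons.
To avoid 11 of any one mint, the worst case takes at most 10 of each mint, or every coin of a mint that has fewer than 10.
That gives 3 + 3 + 5 + 10 + 10 + 8 + 10 + 2 + 10 = 61 coins with no mint reaching 11.
The next coin forces some mint to 11, so 61 + 1 = 62.

62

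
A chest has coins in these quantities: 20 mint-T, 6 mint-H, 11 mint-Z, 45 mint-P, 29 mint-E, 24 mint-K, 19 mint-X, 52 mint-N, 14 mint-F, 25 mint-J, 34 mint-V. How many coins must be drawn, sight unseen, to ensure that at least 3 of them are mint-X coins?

In the worst case for collecting mint-X coins, every non-mint-X coin comes out first.
There are 20 + 6 + 11 + 45 + 29 + 24 + 52 + 14 + 25 + 34 = 260 non-mint-X coins altogether.
After those, each further coin must be mint-X, so 260 + 3 = 263 draws guarantee 3 mint-X coins.

263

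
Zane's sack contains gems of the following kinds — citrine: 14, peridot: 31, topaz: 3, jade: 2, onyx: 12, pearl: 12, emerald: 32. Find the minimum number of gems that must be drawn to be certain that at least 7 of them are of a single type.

36

An adversary could hand out at most 6 gems per type (topaz, jade run out sooner): 6 + 6 + 3 + 2 + 6 + 6 + 6 = 35 gems and still no type has 7.
By pigeonhole, one more gem lands in a type already at 6, so 36 draws are enough and 35 are not.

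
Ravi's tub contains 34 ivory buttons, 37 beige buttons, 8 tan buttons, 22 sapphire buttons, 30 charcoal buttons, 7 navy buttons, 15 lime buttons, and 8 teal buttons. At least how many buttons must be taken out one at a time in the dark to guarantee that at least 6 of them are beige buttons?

In the worst case for collecting beige buttons, every non-beige button comes out first.
There are 34 + 8 + 22 + 30 + 7 + 15 + 8 = 124 non-beige buttons altogether.
After those, each further button must be beige, so 124 + 6 = 130 draws guarantee 6 beige buttons.

130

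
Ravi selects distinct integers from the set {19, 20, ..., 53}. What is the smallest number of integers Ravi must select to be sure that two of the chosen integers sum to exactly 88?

27

Group the elements by complementary pair {x, 88−x}: {35,53}, {36,52}, {37,51}, …, giving 9 two-element pairs, the single value 44 (it cannot pair with itself since the integers are distinct), and 16 integers whose partner 88−x falls outside [19,53].
Treating each of those 26 groups as a pigeonhole, one can pick one integer per group — 26 integers — with no two summing to 88.
The 27th integer lands in an occupied pair, forcing a sum of 88.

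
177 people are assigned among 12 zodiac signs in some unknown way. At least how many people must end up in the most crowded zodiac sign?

15

By the pigeonhole principle, the 12 zodiac signs are the holes and the 177 people are the pigeons.
If every zodiac sign held at most 14 people, the total would be at most 12 × 14 = 168, which is less than 177.
So some zodiac sign holds at least ⌈177/12⌉ = 15 people.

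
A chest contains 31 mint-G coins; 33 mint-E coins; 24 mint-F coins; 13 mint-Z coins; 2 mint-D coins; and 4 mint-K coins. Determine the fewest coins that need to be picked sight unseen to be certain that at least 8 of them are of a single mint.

35

Put each drawn coin into a box by mint. The largest draw with every box below 8 takes min(count, 7) from each mint; mints with fewer than 7 contribute all they have.
Σ min(cᵢ, 7) = 7 + 7 + 7 + 7 + 2 + 4 = 34.
Draw number 34 + 1 = 35 must push one box to 8.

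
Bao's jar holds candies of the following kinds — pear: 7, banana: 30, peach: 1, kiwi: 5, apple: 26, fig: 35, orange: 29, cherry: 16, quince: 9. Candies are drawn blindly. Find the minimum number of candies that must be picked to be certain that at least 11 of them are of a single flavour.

The 9 flavours are the holes; the candies drawn are the pigeons.
To avoid 11 of any one flavour, the worst case takes at most 10 of each flavour, or every candy of a flavour that has fewer than 10.
That gives 7 + 10 + 1 + 5 + 10 + 10 + 10 + 10 + 9 = 72 candies with no flavour reaching 11.
The next candy forces some flavour to 11, so 72 + 1 = 73.

73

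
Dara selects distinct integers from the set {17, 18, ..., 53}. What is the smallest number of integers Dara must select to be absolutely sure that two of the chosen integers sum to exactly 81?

Two chosen integers sum to 81 exactly when both halves of some pair {x, 81−x} with 28 ≤ x ≤ 81−x ≤ 53 are chosen — 13 such pairs.
The remaining 11 elements (those with no distinct partner in range) can never complete a 81-sum, so the worst case takes all of them and one from each pair: 11 + 13 = 24.
Pigeonhole: the 25th integer has to be the second member of some pair, so 24 + 1 = 25.

25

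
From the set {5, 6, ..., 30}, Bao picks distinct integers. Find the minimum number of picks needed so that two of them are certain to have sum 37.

15

Two chosen integers sum to 37 exactly when both halves of some pair {x, 37−x} with 7 ≤ x ≤ 37−x ≤ 30 are chosen — 12 such pairs.
The remaining 2 elements (those with no distinct partner in range) can never complete a 37-sum, so the worst case takes all of them and one from each pair: 2 + 12 = 14.
Pigeonhole: the 15th integer has to be the second member of some pair, so 14 + 1 = 15.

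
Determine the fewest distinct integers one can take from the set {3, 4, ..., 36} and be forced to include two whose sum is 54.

26

Two chosen integers sum to 54 exactly when both halves of some pair {x, 54−x} with 18 ≤ x ≤ 54−x ≤ 36 are chosen — 9 such pairs.
The remaining 16 elements (those with no distinct partner in range) can never complete a 54-sum, so the worst case takes all of them and one from each pair: 16 + 9 = 25.
The 26th integer has to be the second member of some pair, so 25 + 1 = 26.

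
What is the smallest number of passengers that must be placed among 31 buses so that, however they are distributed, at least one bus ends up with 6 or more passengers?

With 155 passengers one could put exactly 5 in each of the 31 buses, and no bus would reach 6.
One more passenger must land in a bus that already has 5, giving it 6.
So 31 × 5 + 1 = 156 passengers are required.

156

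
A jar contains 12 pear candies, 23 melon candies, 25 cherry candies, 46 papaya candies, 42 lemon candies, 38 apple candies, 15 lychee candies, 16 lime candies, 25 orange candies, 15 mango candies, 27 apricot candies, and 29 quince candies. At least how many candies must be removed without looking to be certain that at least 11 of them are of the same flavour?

Put each drawn candy into a box by flavour. The largest draw with every box below 11 takes min(count, 10) from each flavour.
Σ min(cᵢ, 10) = 10 + 10 + 10 + 10 + 10 + 10 + 10 + 10 + 10 + 10 + 10 + 10 = 120.
Draw number 120 + 1 = 121 must push one box to 11.

121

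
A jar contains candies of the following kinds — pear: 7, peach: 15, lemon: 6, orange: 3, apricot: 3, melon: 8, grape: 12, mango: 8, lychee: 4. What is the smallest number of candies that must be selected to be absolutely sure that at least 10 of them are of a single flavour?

Pigeonhole: put each drawn candy into a box by flavour. The largest draw with every box below 10 takes min(count, 9) from each flavour; flavours with fewer than 9 contribute all they have.
Σ min(cᵢ, 9) = 7 + 9 + 6 + 3 + 3 + 8 + 9 + 8 + 4 = 57.
Draw number 57 + 1 = 58 must push one box to 10.

58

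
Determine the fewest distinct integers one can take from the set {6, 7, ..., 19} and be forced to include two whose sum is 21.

Group the elements by complementary pair {x, 21−x}: {6,15}, {7,14}, {8,13}, …, giving 5 two-element pairs and 4 integers whose partner 21−x falls outside [6,19].
By the pigeonhole principle, treating each of those 9 groups as a pigeonhole, one can pick one integer per group — 9 integers — with no two summing to 21.
The 10th integer lands in an occupied pair, forcing a sum of 21.

10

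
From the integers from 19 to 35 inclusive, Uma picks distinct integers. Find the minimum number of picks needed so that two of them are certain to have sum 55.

10

Group the elements by complementary pair {x, 55−x}: {20,35}, {21,34}, {22,33}, …, giving 8 two-element pairs and 1 integer whose partner 55−x falls outside [19,35].
Treating each of those 9 groups as a pigeonhole, one can pick one integer per group — 9 integers — with no two summing to 55.
The 10th integer lands in an occupied pair, forcing a sum of 55.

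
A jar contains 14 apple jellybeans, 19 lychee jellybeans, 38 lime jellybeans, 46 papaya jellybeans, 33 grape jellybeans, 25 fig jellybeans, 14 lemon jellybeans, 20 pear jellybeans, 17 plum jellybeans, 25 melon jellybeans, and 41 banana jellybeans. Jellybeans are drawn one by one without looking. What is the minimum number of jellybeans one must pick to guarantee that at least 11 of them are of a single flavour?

By pigeonhole, the 11 flavours are the holes; the jellybeans drawn are the pigeons.
To avoid 11 of any one flavour, the worst case takes at most 10 of each flavour.
That gives 10 + 10 + 10 + 10 + 10 + 10 + 10 + 10 + 10 + 10 + 10 = 110 jellybeans with no flavour reaching 11.
The next jellybean forces some flavour to 11, so 110 + 1 = 111.

111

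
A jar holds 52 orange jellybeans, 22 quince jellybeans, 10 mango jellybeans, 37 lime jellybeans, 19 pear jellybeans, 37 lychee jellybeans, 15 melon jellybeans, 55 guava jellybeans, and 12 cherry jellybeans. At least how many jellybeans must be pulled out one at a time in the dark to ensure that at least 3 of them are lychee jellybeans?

225

In the worst case for collecting lychee jellybeans, every non-lychee jellybean comes out first.
There are 52 + 22 + 10 + 37 + 19 + 15 + 55 + 12 = 222 non-lychee jellybeans altogether.
After those, each further jellybean must be lychee, so 222 + 3 = 225 draws guarantee 3 lychee jellybeans.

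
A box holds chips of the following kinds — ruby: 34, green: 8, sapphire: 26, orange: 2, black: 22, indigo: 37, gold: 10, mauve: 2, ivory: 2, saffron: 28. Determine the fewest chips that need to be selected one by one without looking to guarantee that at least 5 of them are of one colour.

An adversary could hand out at most 4 chips per colour (orange, mauve, ivory run out sooner): 4 + 4 + 4 + 2 + 4 + 4 + 4 + 2 + 2 + 4 = 34 chips and still no colour has 5.
One more chip lands in a colour already at 4, so 35 draws are enough and 34 are not.

35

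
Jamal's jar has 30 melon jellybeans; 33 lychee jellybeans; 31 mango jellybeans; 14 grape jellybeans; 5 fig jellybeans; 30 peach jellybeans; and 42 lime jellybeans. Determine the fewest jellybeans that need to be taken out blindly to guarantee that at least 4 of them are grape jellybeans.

175

In the worst case for collecting grape jellybeans, every non-grape jellybean comes out first.
There are 30 + 33 + 31 + 5 + 30 + 42 = 171 non-grape jellybeans altogether.
After those, each further jellybean must be grape, so 171 + 4 = 175 draws guarantee 4 grape jellybeans.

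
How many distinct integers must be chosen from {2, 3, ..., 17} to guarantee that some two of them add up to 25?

12

Group the elements by complementary pair {x, 25−x}: {8,17}, {9,16}, {10,15}, …, giving 5 two-element pairs and 6 integers whose partner 25−x falls outside [2,17].
Treating each of those 11 groups as a pigeonhole, one can pick one integer per group — 11 integers — with no two summing to 25.
The 12th integer lands in an occupied pair, forcing a sum of 25.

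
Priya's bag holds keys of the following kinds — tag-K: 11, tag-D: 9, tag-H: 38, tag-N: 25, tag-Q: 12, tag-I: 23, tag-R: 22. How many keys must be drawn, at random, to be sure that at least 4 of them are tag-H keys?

106

In the worst case for collecting tag-H keys, every non-tag-H key comes out first.
There are 11 + 9 + 25 + 12 + 23 + 22 = 102 non-tag-H keys altogether.
After those, each further key must be tag-H, so 102 + 4 = 106 draws guarantee 4 tag-H keys.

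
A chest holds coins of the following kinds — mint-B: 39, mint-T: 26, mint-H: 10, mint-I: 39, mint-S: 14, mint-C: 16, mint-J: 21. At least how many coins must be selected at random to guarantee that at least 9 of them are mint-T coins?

148

In the worst case for collecting mint-T coins, every non-mint-T coin comes out first.
There are 39 + 10 + 39 + 14 + 16 + 21 = 139 non-mint-T coins altogether.
After those, each further coin must be mint-T, so 139 + 9 = 148 draws guarantee 9 mint-T coins.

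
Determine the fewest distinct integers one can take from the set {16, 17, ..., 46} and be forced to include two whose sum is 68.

Group the elements by complementary pair {x, 68−x}: {22,46}, {23,45}, {24,44}, …, giving 12 two-element pairs, the single value 34 (it cannot pair with itself since the integers are distinct), and 6 integers whose partner 68−x falls outside [16,46].
By the pigeonhole principle, treating each of those 19 groups as a pigeonhole, one can pick one integer per group — 19 integers — with no two summing to 68.
The 20th integer lands in an occupied pair, forcing a sum of 68.

20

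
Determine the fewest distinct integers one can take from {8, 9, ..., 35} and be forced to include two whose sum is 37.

A set avoiding the sum 37 can contain at most one of each pair {x, 37−x}, plus the 6 elements whose complement lies outside the range.
The integers 19, …, 35 (17 of them) are such a set: any two sum to at least 19+20 = 39 > 37.
Pigeonhole: any 18th integer completes one of the 11 pairs, so 18 choices force a sum of 37.

18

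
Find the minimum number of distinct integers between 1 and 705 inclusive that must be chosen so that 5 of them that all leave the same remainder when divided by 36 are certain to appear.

145

By pigeonhole, the 36 residue classes mod 36 are the pigeonholes.
With 144 integers one could put 4 in each residue class and have no class reach 5.
The 145th integer pushes some class to 5, so 36·4 + 1 = 145.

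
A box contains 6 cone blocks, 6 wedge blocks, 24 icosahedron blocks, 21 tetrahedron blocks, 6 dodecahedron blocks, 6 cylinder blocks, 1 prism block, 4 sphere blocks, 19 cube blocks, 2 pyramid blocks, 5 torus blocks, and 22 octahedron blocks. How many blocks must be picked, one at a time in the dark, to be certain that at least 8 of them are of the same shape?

Pigeonhole: the 12 shapes are the holes; the blocks drawn are the pigeons.
To avoid 8 of any one shape, the worst case takes at most 7 of each shape, or every block of a shape that has fewer than 7.
That gives 6 + 6 + 7 + 7 + 6 + 6 + 1 + 4 + 7 + 2 + 5 + 7 = 64 blocks with no shape reaching 8.
The next block forces some shape to 8, so 64 + 1 = 65.

65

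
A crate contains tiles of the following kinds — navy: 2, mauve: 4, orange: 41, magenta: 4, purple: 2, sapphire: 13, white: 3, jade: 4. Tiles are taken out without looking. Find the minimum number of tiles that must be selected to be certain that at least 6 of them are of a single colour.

An adversary could hand out at most 5 tiles per colour (6 colours run out sooner): 2 + 4 + 5 + 4 + 2 + 5 + 3 + 4 = 29 tiles and still no colour has 6.
By pigeonhole, one more tile lands in a colour already at 5, so 30 draws are enough and 29 are not.

30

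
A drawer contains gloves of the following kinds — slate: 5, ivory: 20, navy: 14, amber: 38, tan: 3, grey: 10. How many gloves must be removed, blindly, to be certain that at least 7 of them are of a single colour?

33

By pigeonhole, the 6 colours are the holes; the gloves drawn are the pigeons.
To avoid 7 of any one colour, the worst case takes at most 6 of each colour, or every glove of a colour that has fewer than 6.
That gives 5 + 6 + 6 + 6 + 3 + 6 = 32 gloves with no colour reaching 7.
The next glove forces some colour to 7, so 32 + 1 = 33.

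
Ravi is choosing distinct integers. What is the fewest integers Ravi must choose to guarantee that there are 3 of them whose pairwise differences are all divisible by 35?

71

Integers whose pairwise differences are multiples of 35 are exactly those sharing a remainder mod 35. By the pigeonhole principle, the 35 residue classes mod 35 are the pigeonholes.
With 70 integers one could put 2 in each residue class and have no class reach 3.
The 71st integer pushes some class to 3, so 35·2 + 1 = 71.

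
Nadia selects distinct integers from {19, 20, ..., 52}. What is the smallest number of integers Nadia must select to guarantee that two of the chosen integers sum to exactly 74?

Group the elements by complementary pair {x, 74−x}: {22,52}, {23,51}, {24,50}, …, giving 15 two-element pairs, the single value 37 (it cannot pair with itself since the integers are distinct), and 3 integers whose partner 74−x falls outside [19,52].
Treating each of those 19 groups as a pigeonhole, one can pick one integer per group — 19 integers — with no two summing to 74.
The 20th integer lands in an occupied pair, forcing a sum of 74.

20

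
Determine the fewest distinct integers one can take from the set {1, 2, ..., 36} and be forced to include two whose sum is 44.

23

Two chosen integers sum to 44 exactly when both halves of some pair {x, 44−x} with 8 ≤ x ≤ 44−x ≤ 36 are chosen — 14 such pairs.
The remaining 8 elements (those with no distinct partner in range) can never complete a 44-sum, so the worst case takes all of them and one from each pair: 8 + 14 = 22.
Pigeonhole: the 23rd integer has to be the second member of some pair, so 22 + 1 = 23.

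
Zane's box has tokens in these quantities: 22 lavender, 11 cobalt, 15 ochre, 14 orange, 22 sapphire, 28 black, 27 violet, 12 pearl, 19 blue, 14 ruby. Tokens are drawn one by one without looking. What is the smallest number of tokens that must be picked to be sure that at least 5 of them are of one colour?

41

An adversary could hand out at most 4 tokens per colour: 4 + 4 + 4 + 4 + 4 + 4 + 4 + 4 + 4 + 4 = 40 tokens and still no colour has 5.
Pigeonhole: one more token lands in a colour already at 4, so 41 draws are enough and 40 are not.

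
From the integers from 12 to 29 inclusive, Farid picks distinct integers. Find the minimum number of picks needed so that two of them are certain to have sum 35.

A set avoiding the sum 35 can contain at most one of each pair {x, 35−x}, plus the 6 elements whose complement lies outside the range.
The integers 18, …, 29 (12 of them) are such a set: any two sum to at least 18+19 = 37 > 35.
Any 13th integer completes one of the 6 pairs, so 13 choices force a sum of 35.

13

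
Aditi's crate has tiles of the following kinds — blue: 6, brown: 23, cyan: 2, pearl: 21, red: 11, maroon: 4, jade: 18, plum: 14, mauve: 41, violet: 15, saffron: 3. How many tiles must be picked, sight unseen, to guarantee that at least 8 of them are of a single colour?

65

Pigeonhole: put each drawn tile into a box by colour. The largest draw with every box below 8 takes min(count, 7) from each colour; colours with fewer than 7 contribute all they have.
Σ min(cᵢ, 7) = 6 + 7 + 2 + 7 + 7 + 4 + 7 + 7 + 7 + 7 + 3 = 64.
Draw number 64 + 1 = 65 must push one box to 8.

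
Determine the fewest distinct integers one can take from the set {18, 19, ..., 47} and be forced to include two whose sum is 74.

21

Group the elements by complementary pair {x, 74−x}: {27,47}, {28,46}, {29,45}, …, giving 10 two-element pairs; the single value 37 (it cannot pair with itself since the integers are distinct); and 9 integers whose partner 74−x falls outside [18,47].
Treating each of those 20 groups as a pigeonhole, one can pick one integer per group — 20 integers — with no two summing to 74.
The 21st integer lands in an occupied pair, forcing a sum of 74.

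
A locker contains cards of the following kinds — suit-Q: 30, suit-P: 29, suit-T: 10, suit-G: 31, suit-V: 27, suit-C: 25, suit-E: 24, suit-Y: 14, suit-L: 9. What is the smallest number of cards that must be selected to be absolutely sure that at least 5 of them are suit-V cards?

In the worst case for collecting suit-V cards, every non-suit-V card comes out first.
There are 30 + 29 + 10 + 31 + 25 + 24 + 14 + 9 = 172 non-suit-V cards altogether.
After those, each further card must be suit-V, so 172 + 5 = 177 draws guarantee 5 suit-V cards.

177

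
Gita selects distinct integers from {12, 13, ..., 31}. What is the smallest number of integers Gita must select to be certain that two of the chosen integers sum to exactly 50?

A set avoiding the sum 50 can contain at most one of each pair {x, 50−x}, plus the 8 elements whose complement lies outside the range or equal to its own complement.
The integers 12, …, 25 (14 of them) are such a set: any two sum to at least 12+13 = 25 and at most 24+25 = 49 < 50.
Pigeonhole: any 15th integer completes one of the 6 pairs, so 15 choices force a sum of 50.

15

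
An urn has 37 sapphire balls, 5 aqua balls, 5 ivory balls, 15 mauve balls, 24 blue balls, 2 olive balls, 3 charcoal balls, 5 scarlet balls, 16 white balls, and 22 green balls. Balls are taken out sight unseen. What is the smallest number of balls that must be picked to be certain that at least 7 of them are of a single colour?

51

The 10 colours are the holes; the balls drawn are the pigeons.
To avoid 7 of any one colour, the worst case takes at most 6 of each colour, or every ball of a colour that has fewer than 6.
That gives 6 + 5 + 5 + 6 + 6 + 2 + 3 + 5 + 6 + 6 = 50 balls with no colour reaching 7.
The next ball forces some colour to 7, so 50 + 1 = 51.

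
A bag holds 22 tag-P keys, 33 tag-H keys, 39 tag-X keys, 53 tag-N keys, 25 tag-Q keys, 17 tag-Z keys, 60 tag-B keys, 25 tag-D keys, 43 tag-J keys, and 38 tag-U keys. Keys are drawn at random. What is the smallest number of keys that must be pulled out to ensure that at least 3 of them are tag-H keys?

In the worst case for collecting tag-H keys, every non-tag-H key comes out first.
There are 22 + 39 + 53 + 25 + 17 + 60 + 25 + 43 + 38 = 322 non-tag-H keys altogether.
After those, each further key must be tag-H, so 322 + 3 = 325 draws guarantee 3 tag-H keys.

325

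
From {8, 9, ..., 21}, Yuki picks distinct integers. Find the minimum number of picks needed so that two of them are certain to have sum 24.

11

Two chosen integers sum to 24 exactly when both halves of some pair {x, 24−x} with 8 ≤ x ≤ 24−x ≤ 16 are chosen — 4 such pairs.
The remaining 6 elements (those with no distinct partner in range) can never complete a 24-sum, so the worst case takes all of them and one from each pair: 6 + 4 = 10.
The 11th integer has to be the second member of some pair, so 10 + 1 = 11.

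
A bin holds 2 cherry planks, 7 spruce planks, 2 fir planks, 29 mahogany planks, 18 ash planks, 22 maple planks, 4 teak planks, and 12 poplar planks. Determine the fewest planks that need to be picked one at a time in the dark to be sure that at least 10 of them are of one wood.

52

An adversary could hand out at most 9 planks per wood (4 woods run out sooner): 2 + 7 + 2 + 9 + 9 + 9 + 4 + 9 = 51 planks and still no wood has 10.
One more plank lands in a wood already at 9, so 52 draws are enough and 51 are not.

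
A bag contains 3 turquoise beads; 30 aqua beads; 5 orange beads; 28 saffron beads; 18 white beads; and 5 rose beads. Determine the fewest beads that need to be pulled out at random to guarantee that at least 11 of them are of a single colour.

44

An adversary could hand out at most 10 beads per colour (turquoise, orange, rose run out sooner): 3 + 10 + 5 + 10 + 10 + 5 = 43 beads and still no colour has 11.
One more bead lands in a colour already at 10, so 44 draws are enough and 43 are not.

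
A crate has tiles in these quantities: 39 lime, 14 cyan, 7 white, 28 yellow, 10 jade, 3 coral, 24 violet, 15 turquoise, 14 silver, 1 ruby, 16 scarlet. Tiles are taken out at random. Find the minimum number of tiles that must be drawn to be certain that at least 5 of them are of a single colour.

41

Pigeonhole: the 11 colours are the holes; the tiles drawn are the pigeons.
To avoid 5 of any one colour, the worst case takes at most 4 of each colour, or every tile of a colour that has fewer than 4.
That gives 4 + 4 + 4 + 4 + 4 + 3 + 4 + 4 + 4 + 1 + 4 = 40 tiles with no colour reaching 5.
The next tile forces some colour to 5, so 40 + 1 = 41.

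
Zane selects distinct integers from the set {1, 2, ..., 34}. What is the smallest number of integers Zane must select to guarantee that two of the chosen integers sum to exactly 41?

21

A set avoiding the sum 41 can contain at most one of each pair {x, 41−x}, plus the 6 elements whose complement lies outside the range.
The integers 1, …, 20 (20 of them) are such a set: any two sum to at least 1+2 = 3 and at most 19+20 = 39 < 41.
Any 21st integer completes one of the 14 pairs, so 21 choices force a sum of 41.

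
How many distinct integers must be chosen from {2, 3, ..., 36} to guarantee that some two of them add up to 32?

22

Group the elements by complementary pair {x, 32−x}: {2,30}, {3,29}, {4,28}, …, giving 14 two-element pairs, the single value 16 (it cannot pair with itself since the integers are distinct), and 6 integers whose partner 32−x falls outside [2,36].
Treating each of those 21 groups as a pigeonhole, one can pick one integer per group — 21 integers — with no two summing to 32.
The 22nd integer lands in an occupied pair, forcing a sum of 32.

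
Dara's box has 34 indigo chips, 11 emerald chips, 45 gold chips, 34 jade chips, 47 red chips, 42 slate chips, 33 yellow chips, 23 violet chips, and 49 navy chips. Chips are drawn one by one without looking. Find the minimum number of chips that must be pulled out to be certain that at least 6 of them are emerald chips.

313

In the worst case for collecting emerald chips, every non-emerald chip comes out first.
There are 34 + 45 + 34 + 47 + 42 + 33 + 23 + 49 = 307 non-emerald chips altogether.
After those, each further chip must be emerald, so 307 + 6 = 313 draws guarantee 6 emerald chips.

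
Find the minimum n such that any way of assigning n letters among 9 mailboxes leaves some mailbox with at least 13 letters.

109

With 108 letters one could put exactly 12 in each of the 9 mailboxes, and no mailbox would reach 13.
By the pigeonhole principle, one more letter must land in a mailbox that already has 12, giving it 13.
So 9 × 12 + 1 = 109 letters are required.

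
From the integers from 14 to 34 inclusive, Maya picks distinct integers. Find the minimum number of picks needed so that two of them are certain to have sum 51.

13

A set avoiding the sum 51 can contain at most one of each pair {x, 51−x}, plus the 3 elements whose complement lies outside the range.
The integers 14, …, 25 (12 of them) are such a set: any two sum to at least 14+15 = 29 and at most 24+25 = 49 < 51.
Any 13th integer completes one of the 9 pairs, so 13 choices force a sum of 51.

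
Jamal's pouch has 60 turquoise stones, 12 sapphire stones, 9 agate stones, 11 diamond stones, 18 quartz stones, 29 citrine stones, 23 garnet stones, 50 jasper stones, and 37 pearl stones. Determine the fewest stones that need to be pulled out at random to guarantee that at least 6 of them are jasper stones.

205

In the worst case for collecting jasper stones, every non-jasper stone comes out first.
There are 60 + 12 + 9 + 11 + 18 + 29 + 23 + 37 = 199 non-jasper stones altogether.
After those, each further stone must be jasper, so 199 + 6 = 205 draws guarantee 6 jasper stones.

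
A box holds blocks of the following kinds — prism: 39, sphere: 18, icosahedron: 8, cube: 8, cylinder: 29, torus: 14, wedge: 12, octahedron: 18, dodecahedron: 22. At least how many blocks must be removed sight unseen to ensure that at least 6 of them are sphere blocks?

In the worst case for collecting sphere blocks, every non-sphere block comes out first.
There are 39 + 8 + 8 + 29 + 14 + 12 + 18 + 22 = 150 non-sphere blocks altogether.
After those, each further block must be sphere, so 150 + 6 = 156 draws guarantee 6 sphere blocks.

156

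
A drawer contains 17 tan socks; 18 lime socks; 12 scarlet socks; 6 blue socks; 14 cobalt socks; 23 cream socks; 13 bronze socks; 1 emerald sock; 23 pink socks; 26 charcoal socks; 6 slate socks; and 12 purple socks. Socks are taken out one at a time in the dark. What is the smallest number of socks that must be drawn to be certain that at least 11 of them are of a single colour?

104

An adversary could hand out at most 10 socks per colour (blue, emerald, slate run out sooner): 10 + 10 + 10 + 6 + 10 + 10 + 10 + 1 + 10 + 10 + 6 + 10 = 103 socks and still no colour has 11.
Pigeonhole: one more sock lands in a colour already at 10, so 104 draws are enough and 103 are not.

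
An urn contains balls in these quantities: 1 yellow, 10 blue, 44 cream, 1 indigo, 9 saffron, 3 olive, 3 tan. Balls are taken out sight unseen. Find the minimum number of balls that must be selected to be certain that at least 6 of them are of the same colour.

24

By the pigeonhole principle, put each drawn ball into a box by colour. The largest draw with every box below 6 takes min(count, 5) from each colour; colours with fewer than 5 contribute all they have.
Σ min(cᵢ, 5) = 1 + 5 + 5 + 1 + 5 + 3 + 3 = 23.
Draw number 23 + 1 = 24 must push one box to 6.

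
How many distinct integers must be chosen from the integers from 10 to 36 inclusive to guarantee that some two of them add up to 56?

20

A set avoiding the sum 56 can contain at most one of each pair {x, 56−x}, plus the 11 elements whose complement lies outside the range or equal to its own complement.
The integers 10, …, 28 (19 of them) are such a set: any two sum to at least 10+11 = 21 and at most 27+28 = 55 < 56.
By pigeonhole, any 20th integer completes one of the 8 pairs, so 20 choices force a sum of 56.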